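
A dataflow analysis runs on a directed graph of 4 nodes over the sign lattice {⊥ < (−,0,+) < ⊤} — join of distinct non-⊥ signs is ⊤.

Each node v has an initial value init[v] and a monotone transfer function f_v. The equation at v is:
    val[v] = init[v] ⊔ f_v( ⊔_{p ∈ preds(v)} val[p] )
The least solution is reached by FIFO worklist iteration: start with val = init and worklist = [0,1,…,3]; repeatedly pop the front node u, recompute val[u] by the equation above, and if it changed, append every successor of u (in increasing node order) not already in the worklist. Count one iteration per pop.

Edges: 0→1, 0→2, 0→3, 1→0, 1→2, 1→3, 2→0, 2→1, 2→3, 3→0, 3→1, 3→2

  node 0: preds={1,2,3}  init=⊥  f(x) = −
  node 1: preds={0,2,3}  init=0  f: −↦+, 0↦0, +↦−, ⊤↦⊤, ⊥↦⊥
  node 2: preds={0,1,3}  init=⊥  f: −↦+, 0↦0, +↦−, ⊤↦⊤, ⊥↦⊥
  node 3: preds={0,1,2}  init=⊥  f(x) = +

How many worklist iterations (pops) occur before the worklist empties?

7

Worklist (7 pops):
  #1 pop 0: in=0 → − (was ⊥); enqueue []
  #2 pop 1: in=− → ⊤ (was 0); enqueue [0]
  #3 pop 2: in=⊤ → ⊤ (was ⊥); enqueue [1]
  #4 pop 3: in=⊤ → + (was ⊥); enqueue [2]
  #5 pop 0: in=⊤ → − (no change)
  #6 pop 1: in=⊤ → ⊤ (no change)
  #7 pop 2: in=⊤ → ⊤ (no change)

Fixpoint:
  val[0] = −
  val[1] = ⊤
  val[2] = ⊤
  val[3] = +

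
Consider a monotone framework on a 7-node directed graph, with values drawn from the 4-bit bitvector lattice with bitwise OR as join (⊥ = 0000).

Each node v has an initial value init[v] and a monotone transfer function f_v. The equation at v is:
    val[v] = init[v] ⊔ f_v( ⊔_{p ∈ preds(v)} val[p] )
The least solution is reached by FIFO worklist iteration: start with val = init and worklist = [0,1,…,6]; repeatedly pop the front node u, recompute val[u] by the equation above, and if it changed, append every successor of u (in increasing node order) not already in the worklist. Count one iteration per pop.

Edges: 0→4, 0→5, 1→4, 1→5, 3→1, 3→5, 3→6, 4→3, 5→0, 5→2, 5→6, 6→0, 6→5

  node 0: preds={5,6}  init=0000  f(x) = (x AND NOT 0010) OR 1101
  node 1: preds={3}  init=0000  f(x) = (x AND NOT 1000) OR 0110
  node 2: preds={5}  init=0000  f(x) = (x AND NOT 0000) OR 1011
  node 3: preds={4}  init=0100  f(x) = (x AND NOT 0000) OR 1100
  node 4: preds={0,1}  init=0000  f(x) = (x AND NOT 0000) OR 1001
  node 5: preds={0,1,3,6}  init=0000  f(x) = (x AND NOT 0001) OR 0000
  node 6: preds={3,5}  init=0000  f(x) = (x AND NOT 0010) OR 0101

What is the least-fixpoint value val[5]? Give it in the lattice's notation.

Worklist (16 pops):
  #1 pop 0: in=0000 → 1101 (was 0000); enqueue []
  #2 pop 1: in=0100 → 0110 (was 0000); enqueue []
  #3 pop 2: in=0000 → 1011 (was 0000); enqueue []
  #4 pop 3: in=0000 → 1100 (was 0100); enqueue [1]
  #5 pop 4: in=1111 → 1111 (was 0000); enqueue [3]
  #6 pop 5: in=1111 → 1110 (was 0000); enqueue [0,2]
  #7 pop 6: in=1110 → 1101 (was 0000); enqueue [5]
  #8 pop 1: in=1100 → 0110 (no change)
  #9 pop 3: in=1111 → 1111 (was 1100); enqueue [1,6]
  #10 pop 0: in=1111 → 1101 (no change)
  #11 pop 2: in=1110 → 1111 (was 1011); enqueue []
  #12 pop 5: in=1111 → 1110 (no change)
  #13 pop 1: in=1111 → 0111 (was 0110); enqueue [4,5]
  #14 pop 6: in=1111 → 1101 (no change)
  #15 pop 4: in=1111 → 1111 (no change)
  #16 pop 5: in=1111 → 1110 (no change)

Fixpoint:
  val[0] = 1101
  val[1] = 0111
  val[2] = 1111
  val[3] = 1111
  val[4] = 1111
  val[5] = 1110
  val[6] = 1101

1110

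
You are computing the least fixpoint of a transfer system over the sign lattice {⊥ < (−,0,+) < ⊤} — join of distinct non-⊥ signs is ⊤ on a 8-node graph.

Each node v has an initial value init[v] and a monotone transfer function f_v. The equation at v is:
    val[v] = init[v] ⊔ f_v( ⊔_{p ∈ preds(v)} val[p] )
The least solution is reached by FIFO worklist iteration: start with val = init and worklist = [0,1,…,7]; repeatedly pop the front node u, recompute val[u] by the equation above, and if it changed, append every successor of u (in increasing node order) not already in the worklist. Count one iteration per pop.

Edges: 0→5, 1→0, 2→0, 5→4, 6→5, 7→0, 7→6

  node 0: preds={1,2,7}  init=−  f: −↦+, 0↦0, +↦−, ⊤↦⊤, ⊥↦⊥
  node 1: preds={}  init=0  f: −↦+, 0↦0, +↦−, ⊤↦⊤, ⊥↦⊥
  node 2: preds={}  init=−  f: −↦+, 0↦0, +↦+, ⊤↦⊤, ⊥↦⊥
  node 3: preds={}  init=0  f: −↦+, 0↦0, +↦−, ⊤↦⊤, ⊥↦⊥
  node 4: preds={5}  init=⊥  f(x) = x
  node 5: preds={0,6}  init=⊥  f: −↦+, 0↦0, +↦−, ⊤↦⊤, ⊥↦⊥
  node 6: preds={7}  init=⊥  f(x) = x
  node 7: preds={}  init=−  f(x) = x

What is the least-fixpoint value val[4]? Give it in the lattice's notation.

⊤

Iteration log — 10 steps:
  step 1. node 0  ⊔preds=⊤  new=⊤  old=−  +wl: 
  step 2. node 1  ⊔preds=⊥  new=0  stable
  step 3. node 2  ⊔preds=⊥  new=−  stable
  step 4. node 3  ⊔preds=⊥  new=0  stable
  step 5. node 4  ⊔preds=⊥  new=⊥  stable
  step 6. node 5  ⊔preds=⊤  new=⊤  old=⊥  +wl: 4
  step 7. node 6  ⊔preds=−  new=−  old=⊥  +wl: 5
  step 8. node 7  ⊔preds=⊥  new=−  stable
  step 9. node 4  ⊔preds=⊤  new=⊤  old=⊥  +wl: 
  step 10. node 5  ⊔preds=⊤  new=⊤  stable

Least fixpoint reached:
  node 0: ⊤
  node 1: 0
  node 2: −
  node 3: 0
  node 4: ⊤
  node 5: ⊤
  node 6: −
  node 7: −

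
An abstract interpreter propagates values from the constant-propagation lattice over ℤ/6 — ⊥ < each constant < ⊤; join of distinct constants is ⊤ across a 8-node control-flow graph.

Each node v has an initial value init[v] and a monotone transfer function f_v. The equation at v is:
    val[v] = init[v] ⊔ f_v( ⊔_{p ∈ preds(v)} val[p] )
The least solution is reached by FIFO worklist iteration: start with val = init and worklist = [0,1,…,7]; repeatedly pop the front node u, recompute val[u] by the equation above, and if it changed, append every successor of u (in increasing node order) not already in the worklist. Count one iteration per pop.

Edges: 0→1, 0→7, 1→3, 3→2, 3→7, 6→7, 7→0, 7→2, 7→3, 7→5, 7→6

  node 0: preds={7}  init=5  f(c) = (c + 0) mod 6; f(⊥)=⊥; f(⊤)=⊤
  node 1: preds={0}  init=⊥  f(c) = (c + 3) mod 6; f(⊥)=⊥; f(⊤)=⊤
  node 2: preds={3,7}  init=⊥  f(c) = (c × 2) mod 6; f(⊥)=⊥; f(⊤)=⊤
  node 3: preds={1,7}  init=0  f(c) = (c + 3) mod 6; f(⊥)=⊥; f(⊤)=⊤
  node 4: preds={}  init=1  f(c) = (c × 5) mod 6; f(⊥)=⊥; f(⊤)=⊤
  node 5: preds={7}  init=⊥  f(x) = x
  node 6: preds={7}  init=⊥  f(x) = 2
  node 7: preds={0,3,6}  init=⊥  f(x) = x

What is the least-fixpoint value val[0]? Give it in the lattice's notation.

⊤

Worklist (16 pops):
  #1 pop 0: in=⊥ → 5 (no change)
  #2 pop 1: in=5 → 2 (was ⊥); enqueue []
  #3 pop 2: in=0 → 0 (was ⊥); enqueue []
  #4 pop 3: in=2 → ⊤ (was 0); enqueue [2]
  #5 pop 4: in=⊥ → 1 (no change)
  #6 pop 5: in=⊥ → ⊥ (no change)
  #7 pop 6: in=⊥ → 2 (was ⊥); enqueue []
  #8 pop 7: in=⊤ → ⊤ (was ⊥); enqueue [0,3,5,6]
  #9 pop 2: in=⊤ → ⊤ (was 0); enqueue []
  #10 pop 0: in=⊤ → ⊤ (was 5); enqueue [1,7]
  #11 pop 3: in=⊤ → ⊤ (no change)
  #12 pop 5: in=⊤ → ⊤ (was ⊥); enqueue []
  #13 pop 6: in=⊤ → 2 (no change)
  #14 pop 1: in=⊤ → ⊤ (was 2); enqueue [3]
  #15 pop 7: in=⊤ → ⊤ (no change)
  #16 pop 3: in=⊤ → ⊤ (no change)

Fixpoint:
  val[0] = ⊤
  val[1] = ⊤
  val[2] = ⊤
  val[3] = ⊤
  val[4] = 1
  val[5] = ⊤
  val[6] = 2
  val[7] = ⊤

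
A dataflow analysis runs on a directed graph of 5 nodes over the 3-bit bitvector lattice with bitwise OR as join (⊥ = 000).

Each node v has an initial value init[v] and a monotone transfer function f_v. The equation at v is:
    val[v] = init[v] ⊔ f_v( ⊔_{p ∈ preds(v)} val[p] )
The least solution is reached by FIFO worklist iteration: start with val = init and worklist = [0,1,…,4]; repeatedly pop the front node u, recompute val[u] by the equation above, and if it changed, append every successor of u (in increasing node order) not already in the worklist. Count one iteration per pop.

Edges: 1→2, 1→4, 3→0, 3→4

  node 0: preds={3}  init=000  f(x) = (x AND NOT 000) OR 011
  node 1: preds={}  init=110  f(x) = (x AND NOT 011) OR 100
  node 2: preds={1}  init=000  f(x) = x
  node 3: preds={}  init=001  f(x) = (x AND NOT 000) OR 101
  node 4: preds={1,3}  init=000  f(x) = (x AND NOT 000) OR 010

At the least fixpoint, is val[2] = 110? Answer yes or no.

Worklist (6 pops):
  #1 pop 0: in=001 → 011 (was 000); enqueue []
  #2 pop 1: in=000 → 110 (no change)
  #3 pop 2: in=110 → 110 (was 000); enqueue []
  #4 pop 3: in=000 → 101 (was 001); enqueue [0]
  #5 pop 4: in=111 → 111 (was 000); enqueue []
  #6 pop 0: in=101 → 111 (was 011); enqueue []

Fixpoint:
  val[0] = 111
  val[1] = 110
  val[2] = 110
  val[3] = 101
  val[4] = 111

yes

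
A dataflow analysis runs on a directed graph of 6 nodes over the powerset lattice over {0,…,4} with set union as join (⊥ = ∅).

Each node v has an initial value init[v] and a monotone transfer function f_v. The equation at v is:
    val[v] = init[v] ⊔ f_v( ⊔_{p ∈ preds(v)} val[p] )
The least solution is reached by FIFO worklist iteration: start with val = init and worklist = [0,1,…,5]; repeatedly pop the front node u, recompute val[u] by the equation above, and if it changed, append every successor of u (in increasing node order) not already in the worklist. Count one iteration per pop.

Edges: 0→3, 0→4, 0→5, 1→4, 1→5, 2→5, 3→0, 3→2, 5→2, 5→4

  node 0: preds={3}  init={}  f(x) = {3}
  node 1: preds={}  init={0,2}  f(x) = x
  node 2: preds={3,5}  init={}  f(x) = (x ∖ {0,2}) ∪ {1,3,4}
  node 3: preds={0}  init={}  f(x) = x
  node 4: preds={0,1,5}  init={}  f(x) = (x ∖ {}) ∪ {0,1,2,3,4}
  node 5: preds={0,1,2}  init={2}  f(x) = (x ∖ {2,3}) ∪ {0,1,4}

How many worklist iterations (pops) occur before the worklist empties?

Iteration log — 9 steps:
  step 1. node 0  ⊔preds={}  new={3}  old={}  +wl: 
  step 2. node 1  ⊔preds={}  new={0,2}  stable
  step 3. node 2  ⊔preds={2}  new={1,3,4}  old={}  +wl: 
  step 4. node 3  ⊔preds={3}  new={3}  old={}  +wl: 0,2
  step 5. node 4  ⊔preds={0,2,3}  new={0,1,2,3,4}  old={}  +wl: 
  step 6. node 5  ⊔preds={0,1,2,3,4}  new={0,1,2,4}  old={2}  +wl: 4
  step 7. node 0  ⊔preds={3}  new={3}  stable
  step 8. node 2  ⊔preds={0,1,2,3,4}  new={1,3,4}  stable
  step 9. node 4  ⊔preds={0,1,2,3,4}  new={0,1,2,3,4}  stable

Least fixpoint reached:
  node 0: {3}
  node 1: {0,2}
  node 2: {1,3,4}
  node 3: {3}
  node 4: {0,1,2,3,4}
  node 5: {0,1,2,4}

9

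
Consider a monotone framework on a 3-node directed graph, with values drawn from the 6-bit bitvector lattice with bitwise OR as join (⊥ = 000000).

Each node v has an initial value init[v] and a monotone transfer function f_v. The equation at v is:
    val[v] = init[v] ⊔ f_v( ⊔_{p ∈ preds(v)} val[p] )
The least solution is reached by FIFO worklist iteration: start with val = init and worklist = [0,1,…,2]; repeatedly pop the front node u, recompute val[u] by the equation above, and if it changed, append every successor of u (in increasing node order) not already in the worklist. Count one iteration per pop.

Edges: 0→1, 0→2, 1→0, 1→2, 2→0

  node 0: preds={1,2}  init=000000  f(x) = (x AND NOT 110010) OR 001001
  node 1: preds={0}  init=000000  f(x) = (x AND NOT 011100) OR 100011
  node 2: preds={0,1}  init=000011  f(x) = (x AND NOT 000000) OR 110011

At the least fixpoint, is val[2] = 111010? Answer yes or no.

no

Iteration log — 4 steps:
  step 1. node 0  ⊔preds=000011  new=001001  old=000000  +wl: 
  step 2. node 1  ⊔preds=001001  new=100011  old=000000  +wl: 0
  step 3. node 2  ⊔preds=101011  new=111011  old=000011  +wl: 
  step 4. node 0  ⊔preds=111011  new=001001  stable

Least fixpoint reached:
  node 0: 001001
  node 1: 100011
  node 2: 111011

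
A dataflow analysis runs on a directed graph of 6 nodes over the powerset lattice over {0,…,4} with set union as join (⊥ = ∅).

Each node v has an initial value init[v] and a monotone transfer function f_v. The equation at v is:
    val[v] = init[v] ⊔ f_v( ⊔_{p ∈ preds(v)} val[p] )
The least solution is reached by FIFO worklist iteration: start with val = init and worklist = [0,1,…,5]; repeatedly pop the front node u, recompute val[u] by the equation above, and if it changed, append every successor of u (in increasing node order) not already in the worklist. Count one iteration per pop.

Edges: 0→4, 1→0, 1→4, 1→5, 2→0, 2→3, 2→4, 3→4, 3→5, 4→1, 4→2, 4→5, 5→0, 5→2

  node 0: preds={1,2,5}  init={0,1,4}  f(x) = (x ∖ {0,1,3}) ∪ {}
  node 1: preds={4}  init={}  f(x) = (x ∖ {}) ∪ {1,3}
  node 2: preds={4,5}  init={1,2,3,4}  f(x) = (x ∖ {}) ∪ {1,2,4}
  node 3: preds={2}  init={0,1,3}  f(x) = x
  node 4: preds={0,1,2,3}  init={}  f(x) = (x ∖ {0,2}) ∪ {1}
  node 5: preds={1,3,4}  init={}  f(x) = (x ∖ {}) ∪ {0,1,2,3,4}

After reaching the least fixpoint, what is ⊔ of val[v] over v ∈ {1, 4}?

{1,3,4}

Trace (13 dequeues):
  [1] u=0 | in {1,2,3,4} | out {0,1,2,4} | prev {0,1,4} | push {}
  [2] u=1 | in {} | out {1,3} | prev {} | push {0}
  [3] u=2 | in {} | out {1,2,3,4} | ==
  [4] u=3 | in {1,2,3,4} | out {0,1,2,3,4} | prev {0,1,3} | push {}
  [5] u=4 | in {0,1,2,3,4} | out {1,3,4} | prev {} | push {1,2}
  [6] u=5 | in {0,1,2,3,4} | out {0,1,2,3,4} | prev {} | push {}
  [7] u=0 | in {0,1,2,3,4} | out {0,1,2,4} | ==
  [8] u=1 | in {1,3,4} | out {1,3,4} | prev {1,3} | push {0,4,5}
  [9] u=2 | in {0,1,2,3,4} | out {0,1,2,3,4} | prev {1,2,3,4} | push {3}
  [10] u=0 | in {0,1,2,3,4} | out {0,1,2,4} | ==
  [11] u=4 | in {0,1,2,3,4} | out {1,3,4} | ==
  [12] u=5 | in {0,1,2,3,4} | out {0,1,2,3,4} | ==
  [13] u=3 | in {0,1,2,3,4} | out {0,1,2,3,4} | ==

Converged values:
  [0] {0,1,2,4}
  [1] {1,3,4}
  [2] {0,1,2,3,4}
  [3] {0,1,2,3,4}
  [4] {1,3,4}
  [5] {0,1,2,3,4}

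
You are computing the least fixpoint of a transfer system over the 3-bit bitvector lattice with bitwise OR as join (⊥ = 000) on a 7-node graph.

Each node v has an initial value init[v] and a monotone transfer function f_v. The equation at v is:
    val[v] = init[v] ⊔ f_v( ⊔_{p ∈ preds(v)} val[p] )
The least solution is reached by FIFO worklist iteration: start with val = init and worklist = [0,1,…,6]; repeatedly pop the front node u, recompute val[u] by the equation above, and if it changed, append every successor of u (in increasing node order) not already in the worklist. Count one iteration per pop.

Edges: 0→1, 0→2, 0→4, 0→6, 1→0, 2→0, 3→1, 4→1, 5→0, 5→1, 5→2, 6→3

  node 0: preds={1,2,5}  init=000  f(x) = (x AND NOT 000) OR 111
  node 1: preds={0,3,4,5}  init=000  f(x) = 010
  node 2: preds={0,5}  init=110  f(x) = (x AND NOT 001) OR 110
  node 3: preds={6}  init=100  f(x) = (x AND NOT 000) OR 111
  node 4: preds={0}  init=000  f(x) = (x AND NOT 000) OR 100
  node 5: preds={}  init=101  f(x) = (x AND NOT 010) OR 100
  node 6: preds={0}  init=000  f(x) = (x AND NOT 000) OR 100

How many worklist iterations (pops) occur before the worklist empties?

10

Worklist (10 pops):
  #1 pop 0: in=111 → 111 (was 000); enqueue []
  #2 pop 1: in=111 → 010 (was 000); enqueue [0]
  #3 pop 2: in=111 → 110 (no change)
  #4 pop 3: in=000 → 111 (was 100); enqueue [1]
  #5 pop 4: in=111 → 111 (was 000); enqueue []
  #6 pop 5: in=000 → 101 (no change)
  #7 pop 6: in=111 → 111 (was 000); enqueue [3]
  #8 pop 0: in=111 → 111 (no change)
  #9 pop 1: in=111 → 010 (no change)
  #10 pop 3: in=111 → 111 (no change)

Fixpoint:
  val[0] = 111
  val[1] = 010
  val[2] = 110
  val[3] = 111
  val[4] = 111
  val[5] = 101
  val[6] = 111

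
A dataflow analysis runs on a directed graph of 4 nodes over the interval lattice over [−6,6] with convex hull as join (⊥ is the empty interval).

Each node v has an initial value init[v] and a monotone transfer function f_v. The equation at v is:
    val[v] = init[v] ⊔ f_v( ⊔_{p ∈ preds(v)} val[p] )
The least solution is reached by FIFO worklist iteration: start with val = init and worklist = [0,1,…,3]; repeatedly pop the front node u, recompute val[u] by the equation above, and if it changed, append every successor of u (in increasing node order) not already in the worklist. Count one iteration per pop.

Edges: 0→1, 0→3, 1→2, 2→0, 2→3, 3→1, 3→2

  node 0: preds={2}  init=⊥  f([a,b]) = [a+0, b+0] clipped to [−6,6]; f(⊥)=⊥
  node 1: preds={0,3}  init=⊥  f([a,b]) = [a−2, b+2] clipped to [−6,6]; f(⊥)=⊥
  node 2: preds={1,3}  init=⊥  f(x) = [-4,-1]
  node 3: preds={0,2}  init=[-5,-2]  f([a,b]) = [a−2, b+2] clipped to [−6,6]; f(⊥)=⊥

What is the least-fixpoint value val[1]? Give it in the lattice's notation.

Iteration log — 8 steps:
  step 1. node 0  ⊔preds=⊥  new=⊥  stable
  step 2. node 1  ⊔preds=[-5,-2]  new=[-6,0]  old=⊥  +wl: 
  step 3. node 2  ⊔preds=[-6,0]  new=[-4,-1]  old=⊥  +wl: 0
  step 4. node 3  ⊔preds=[-4,-1]  new=[-6,1]  old=[-5,-2]  +wl: 1,2
  step 5. node 0  ⊔preds=[-4,-1]  new=[-4,-1]  old=⊥  +wl: 3
  step 6. node 1  ⊔preds=[-6,1]  new=[-6,3]  old=[-6,0]  +wl: 
  step 7. node 2  ⊔preds=[-6,3]  new=[-4,-1]  stable
  step 8. node 3  ⊔preds=[-4,-1]  new=[-6,1]  stable

Least fixpoint reached:
  node 0: [-4,-1]
  node 1: [-6,3]
  node 2: [-4,-1]
  node 3: [-6,1]

[-6,3]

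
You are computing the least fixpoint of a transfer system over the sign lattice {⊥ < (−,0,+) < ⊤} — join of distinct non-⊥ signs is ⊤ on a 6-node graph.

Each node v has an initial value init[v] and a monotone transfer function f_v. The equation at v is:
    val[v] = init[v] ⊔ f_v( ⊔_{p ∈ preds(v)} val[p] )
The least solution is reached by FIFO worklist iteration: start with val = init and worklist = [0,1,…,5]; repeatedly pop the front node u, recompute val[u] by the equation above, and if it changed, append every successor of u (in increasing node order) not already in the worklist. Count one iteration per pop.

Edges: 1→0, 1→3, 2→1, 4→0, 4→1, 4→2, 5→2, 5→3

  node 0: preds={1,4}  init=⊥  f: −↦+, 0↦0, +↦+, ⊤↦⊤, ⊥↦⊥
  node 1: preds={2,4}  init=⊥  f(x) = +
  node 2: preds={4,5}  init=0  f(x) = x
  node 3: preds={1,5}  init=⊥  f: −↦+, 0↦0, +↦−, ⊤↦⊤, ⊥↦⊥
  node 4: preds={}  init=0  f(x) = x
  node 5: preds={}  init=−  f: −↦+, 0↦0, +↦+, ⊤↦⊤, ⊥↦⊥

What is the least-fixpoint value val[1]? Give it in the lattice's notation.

+

Worklist (8 pops):
  #1 pop 0: in=0 → 0 (was ⊥); enqueue []
  #2 pop 1: in=0 → + (was ⊥); enqueue [0]
  #3 pop 2: in=⊤ → ⊤ (was 0); enqueue [1]
  #4 pop 3: in=⊤ → ⊤ (was ⊥); enqueue []
  #5 pop 4: in=⊥ → 0 (no change)
  #6 pop 5: in=⊥ → − (no change)
  #7 pop 0: in=⊤ → ⊤ (was 0); enqueue []
  #8 pop 1: in=⊤ → + (no change)

Fixpoint:
  val[0] = ⊤
  val[1] = +
  val[2] = ⊤
  val[3] = ⊤
  val[4] = 0
  val[5] = −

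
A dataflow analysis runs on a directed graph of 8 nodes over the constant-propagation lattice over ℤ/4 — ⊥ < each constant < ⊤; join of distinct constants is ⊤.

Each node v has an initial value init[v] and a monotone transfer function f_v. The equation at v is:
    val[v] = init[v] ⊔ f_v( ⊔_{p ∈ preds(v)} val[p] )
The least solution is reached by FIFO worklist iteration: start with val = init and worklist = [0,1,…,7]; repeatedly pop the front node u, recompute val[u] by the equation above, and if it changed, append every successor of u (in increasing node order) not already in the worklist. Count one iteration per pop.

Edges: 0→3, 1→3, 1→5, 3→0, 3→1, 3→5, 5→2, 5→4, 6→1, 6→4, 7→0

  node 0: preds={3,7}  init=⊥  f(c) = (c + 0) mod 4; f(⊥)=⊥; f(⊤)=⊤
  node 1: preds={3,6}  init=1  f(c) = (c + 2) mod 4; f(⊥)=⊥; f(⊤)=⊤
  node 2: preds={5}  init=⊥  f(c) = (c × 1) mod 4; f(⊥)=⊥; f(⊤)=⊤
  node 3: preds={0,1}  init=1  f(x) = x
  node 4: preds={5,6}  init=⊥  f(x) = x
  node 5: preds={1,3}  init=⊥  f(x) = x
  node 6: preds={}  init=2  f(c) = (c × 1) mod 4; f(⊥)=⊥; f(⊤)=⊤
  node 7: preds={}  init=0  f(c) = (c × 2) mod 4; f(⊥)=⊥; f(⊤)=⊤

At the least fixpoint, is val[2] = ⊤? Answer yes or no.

Trace (12 dequeues):
  [1] u=0 | in ⊤ | out ⊤ | prev ⊥ | push {}
  [2] u=1 | in ⊤ | out ⊤ | prev 1 | push {}
  [3] u=2 | in ⊥ | out ⊥ | ==
  [4] u=3 | in ⊤ | out ⊤ | prev 1 | push {0,1}
  [5] u=4 | in 2 | out 2 | prev ⊥ | push {}
  [6] u=5 | in ⊤ | out ⊤ | prev ⊥ | push {2,4}
  [7] u=6 | in ⊥ | out 2 | ==
  [8] u=7 | in ⊥ | out 0 | ==
  [9] u=0 | in ⊤ | out ⊤ | ==
  [10] u=1 | in ⊤ | out ⊤ | ==
  [11] u=2 | in ⊤ | out ⊤ | prev ⊥ | push {}
  [12] u=4 | in ⊤ | out ⊤ | prev 2 | push {}

Converged values:
  [0] ⊤
  [1] ⊤
  [2] ⊤
  [3] ⊤
  [4] ⊤
  [5] ⊤
  [6] 2
  [7] 0

yes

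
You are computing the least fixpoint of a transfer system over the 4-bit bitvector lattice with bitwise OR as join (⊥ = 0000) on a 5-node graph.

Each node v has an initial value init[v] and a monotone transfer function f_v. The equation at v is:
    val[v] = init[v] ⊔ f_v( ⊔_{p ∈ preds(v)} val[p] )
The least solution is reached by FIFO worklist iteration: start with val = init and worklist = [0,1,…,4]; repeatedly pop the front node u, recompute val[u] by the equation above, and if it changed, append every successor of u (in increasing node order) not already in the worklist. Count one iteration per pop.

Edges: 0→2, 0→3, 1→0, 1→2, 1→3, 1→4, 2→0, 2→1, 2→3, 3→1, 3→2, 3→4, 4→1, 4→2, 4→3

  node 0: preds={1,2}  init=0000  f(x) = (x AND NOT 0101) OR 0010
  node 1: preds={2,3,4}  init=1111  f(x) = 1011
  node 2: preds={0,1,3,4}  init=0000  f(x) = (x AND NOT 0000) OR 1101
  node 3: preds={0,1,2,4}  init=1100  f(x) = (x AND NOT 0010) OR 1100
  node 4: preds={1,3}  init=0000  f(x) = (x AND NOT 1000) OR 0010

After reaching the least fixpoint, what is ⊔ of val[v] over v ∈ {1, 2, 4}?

1111

Trace (9 dequeues):
  [1] u=0 | in 1111 | out 1010 | prev 0000 | push {}
  [2] u=1 | in 1100 | out 1111 | ==
  [3] u=2 | in 1111 | out 1111 | prev 0000 | push {0,1}
  [4] u=3 | in 1111 | out 1101 | prev 1100 | push {2}
  [5] u=4 | in 1111 | out 0111 | prev 0000 | push {3}
  [6] u=0 | in 1111 | out 1010 | ==
  [7] u=1 | in 1111 | out 1111 | ==
  [8] u=2 | in 1111 | out 1111 | ==
  [9] u=3 | in 1111 | out 1101 | ==

Converged values:
  [0] 1010
  [1] 1111
  [2] 1111
  [3] 1101
  [4] 0111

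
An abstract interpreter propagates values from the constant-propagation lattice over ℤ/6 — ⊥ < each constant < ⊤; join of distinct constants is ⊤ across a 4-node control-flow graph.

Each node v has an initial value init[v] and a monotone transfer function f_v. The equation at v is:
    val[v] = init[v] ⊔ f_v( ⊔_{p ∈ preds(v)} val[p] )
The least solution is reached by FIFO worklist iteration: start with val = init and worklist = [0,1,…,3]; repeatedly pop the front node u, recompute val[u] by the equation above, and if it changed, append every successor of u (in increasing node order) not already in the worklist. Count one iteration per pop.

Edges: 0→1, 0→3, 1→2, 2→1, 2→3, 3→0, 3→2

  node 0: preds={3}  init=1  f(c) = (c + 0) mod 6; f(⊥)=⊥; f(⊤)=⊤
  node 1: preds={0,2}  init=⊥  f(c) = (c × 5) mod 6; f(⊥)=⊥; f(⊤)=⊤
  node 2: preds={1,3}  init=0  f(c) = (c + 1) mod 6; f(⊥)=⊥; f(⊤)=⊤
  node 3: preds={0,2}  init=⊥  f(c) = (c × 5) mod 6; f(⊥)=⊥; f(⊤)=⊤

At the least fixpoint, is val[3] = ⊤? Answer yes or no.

Trace (9 dequeues):
  [1] u=0 | in ⊥ | out 1 | ==
  [2] u=1 | in ⊤ | out ⊤ | prev ⊥ | push {}
  [3] u=2 | in ⊤ | out ⊤ | prev 0 | push {1}
  [4] u=3 | in ⊤ | out ⊤ | prev ⊥ | push {0,2}
  [5] u=1 | in ⊤ | out ⊤ | ==
  [6] u=0 | in ⊤ | out ⊤ | prev 1 | push {1,3}
  [7] u=2 | in ⊤ | out ⊤ | ==
  [8] u=1 | in ⊤ | out ⊤ | ==
  [9] u=3 | in ⊤ | out ⊤ | ==

Converged values:
  [0] ⊤
  [1] ⊤
  [2] ⊤
  [3] ⊤

yes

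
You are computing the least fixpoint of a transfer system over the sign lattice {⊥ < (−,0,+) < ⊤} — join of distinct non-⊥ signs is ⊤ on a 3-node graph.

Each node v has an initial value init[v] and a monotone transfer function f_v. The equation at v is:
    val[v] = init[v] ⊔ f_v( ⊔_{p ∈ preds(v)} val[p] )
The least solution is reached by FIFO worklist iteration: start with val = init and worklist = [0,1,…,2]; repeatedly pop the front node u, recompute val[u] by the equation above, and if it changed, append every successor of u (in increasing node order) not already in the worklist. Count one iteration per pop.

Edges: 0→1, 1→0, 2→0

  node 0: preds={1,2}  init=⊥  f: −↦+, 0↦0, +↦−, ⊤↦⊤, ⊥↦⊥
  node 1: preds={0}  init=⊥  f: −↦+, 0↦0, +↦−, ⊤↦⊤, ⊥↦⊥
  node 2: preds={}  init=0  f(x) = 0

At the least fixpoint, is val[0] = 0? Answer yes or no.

Iteration log — 4 steps:
  step 1. node 0  ⊔preds=0  new=0  old=⊥  +wl: 
  step 2. node 1  ⊔preds=0  new=0  old=⊥  +wl: 0
  step 3. node 2  ⊔preds=⊥  new=0  stable
  step 4. node 0  ⊔preds=0  new=0  stable

Least fixpoint reached:
  node 0: 0
  node 1: 0
  node 2: 0

yes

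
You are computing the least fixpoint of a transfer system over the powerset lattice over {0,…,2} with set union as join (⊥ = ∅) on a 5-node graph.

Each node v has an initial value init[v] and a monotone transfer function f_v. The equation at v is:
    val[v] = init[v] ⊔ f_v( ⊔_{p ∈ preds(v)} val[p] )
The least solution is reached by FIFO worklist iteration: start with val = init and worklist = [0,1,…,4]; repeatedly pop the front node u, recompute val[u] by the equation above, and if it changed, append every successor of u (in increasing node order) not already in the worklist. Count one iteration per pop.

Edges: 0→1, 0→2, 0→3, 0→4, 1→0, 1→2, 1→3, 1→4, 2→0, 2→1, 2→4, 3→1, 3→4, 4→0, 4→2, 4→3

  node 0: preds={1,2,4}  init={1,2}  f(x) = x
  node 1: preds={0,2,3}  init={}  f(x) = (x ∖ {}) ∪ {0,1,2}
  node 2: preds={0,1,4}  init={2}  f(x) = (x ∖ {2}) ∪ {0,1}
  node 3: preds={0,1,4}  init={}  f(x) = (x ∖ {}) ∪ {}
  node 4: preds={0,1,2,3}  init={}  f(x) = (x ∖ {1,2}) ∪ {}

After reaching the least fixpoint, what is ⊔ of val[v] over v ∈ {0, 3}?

Worklist (10 pops):
  #1 pop 0: in={2} → {1,2} (no change)
  #2 pop 1: in={1,2} → {0,1,2} (was {}); enqueue [0]
  #3 pop 2: in={0,1,2} → {0,1,2} (was {2}); enqueue [1]
  #4 pop 3: in={0,1,2} → {0,1,2} (was {}); enqueue []
  #5 pop 4: in={0,1,2} → {0} (was {}); enqueue [2,3]
  #6 pop 0: in={0,1,2} → {0,1,2} (was {1,2}); enqueue [4]
  #7 pop 1: in={0,1,2} → {0,1,2} (no change)
  #8 pop 2: in={0,1,2} → {0,1,2} (no change)
  #9 pop 3: in={0,1,2} → {0,1,2} (no change)
  #10 pop 4: in={0,1,2} → {0} (no change)

Fixpoint:
  val[0] = {0,1,2}
  val[1] = {0,1,2}
  val[2] = {0,1,2}
  val[3] = {0,1,2}
  val[4] = {0}

{0,1,2}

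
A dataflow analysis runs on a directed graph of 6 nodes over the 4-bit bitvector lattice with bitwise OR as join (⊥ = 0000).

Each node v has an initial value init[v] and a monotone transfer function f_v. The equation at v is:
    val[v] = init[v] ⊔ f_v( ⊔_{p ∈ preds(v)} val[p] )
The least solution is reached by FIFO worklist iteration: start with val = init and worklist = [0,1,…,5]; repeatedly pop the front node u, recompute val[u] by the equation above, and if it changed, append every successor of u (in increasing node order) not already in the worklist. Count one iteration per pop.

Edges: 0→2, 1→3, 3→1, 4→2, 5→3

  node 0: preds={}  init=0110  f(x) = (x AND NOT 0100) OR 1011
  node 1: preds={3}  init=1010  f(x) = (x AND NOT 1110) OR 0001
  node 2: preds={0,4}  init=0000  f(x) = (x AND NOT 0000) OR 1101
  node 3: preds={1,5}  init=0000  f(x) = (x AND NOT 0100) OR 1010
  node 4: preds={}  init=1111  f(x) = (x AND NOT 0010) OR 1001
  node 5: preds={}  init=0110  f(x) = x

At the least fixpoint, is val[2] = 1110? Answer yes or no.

no

Trace (7 dequeues):
  [1] u=0 | in 0000 | out 1111 | prev 0110 | push {}
  [2] u=1 | in 0000 | out 1011 | prev 1010 | push {}
  [3] u=2 | in 1111 | out 1111 | prev 0000 | push {}
  [4] u=3 | in 1111 | out 1011 | prev 0000 | push {1}
  [5] u=4 | in 0000 | out 1111 | ==
  [6] u=5 | in 0000 | out 0110 | ==
  [7] u=1 | in 1011 | out 1011 | ==

Converged values:
  [0] 1111
  [1] 1011
  [2] 1111
  [3] 1011
  [4] 1111
  [5] 0110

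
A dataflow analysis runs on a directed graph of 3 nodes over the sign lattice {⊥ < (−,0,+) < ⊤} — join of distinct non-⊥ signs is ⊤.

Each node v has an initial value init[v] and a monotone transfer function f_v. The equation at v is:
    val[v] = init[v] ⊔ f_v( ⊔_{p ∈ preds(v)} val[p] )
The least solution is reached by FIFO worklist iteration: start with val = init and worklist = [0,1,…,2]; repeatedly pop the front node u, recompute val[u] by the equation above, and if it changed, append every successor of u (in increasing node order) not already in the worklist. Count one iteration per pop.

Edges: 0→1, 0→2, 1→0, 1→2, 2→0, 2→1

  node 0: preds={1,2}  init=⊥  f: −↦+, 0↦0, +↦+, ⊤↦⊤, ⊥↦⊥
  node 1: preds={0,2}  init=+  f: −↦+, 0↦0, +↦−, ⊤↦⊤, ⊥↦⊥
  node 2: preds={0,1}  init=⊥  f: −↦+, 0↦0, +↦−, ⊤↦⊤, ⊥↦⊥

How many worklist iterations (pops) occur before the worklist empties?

Iteration log — 6 steps:
  step 1. node 0  ⊔preds=+  new=+  old=⊥  +wl: 
  step 2. node 1  ⊔preds=+  new=⊤  old=+  +wl: 0
  step 3. node 2  ⊔preds=⊤  new=⊤  old=⊥  +wl: 1
  step 4. node 0  ⊔preds=⊤  new=⊤  old=+  +wl: 2
  step 5. node 1  ⊔preds=⊤  new=⊤  stable
  step 6. node 2  ⊔preds=⊤  new=⊤  stable

Least fixpoint reached:
  node 0: ⊤
  node 1: ⊤
  node 2: ⊤

6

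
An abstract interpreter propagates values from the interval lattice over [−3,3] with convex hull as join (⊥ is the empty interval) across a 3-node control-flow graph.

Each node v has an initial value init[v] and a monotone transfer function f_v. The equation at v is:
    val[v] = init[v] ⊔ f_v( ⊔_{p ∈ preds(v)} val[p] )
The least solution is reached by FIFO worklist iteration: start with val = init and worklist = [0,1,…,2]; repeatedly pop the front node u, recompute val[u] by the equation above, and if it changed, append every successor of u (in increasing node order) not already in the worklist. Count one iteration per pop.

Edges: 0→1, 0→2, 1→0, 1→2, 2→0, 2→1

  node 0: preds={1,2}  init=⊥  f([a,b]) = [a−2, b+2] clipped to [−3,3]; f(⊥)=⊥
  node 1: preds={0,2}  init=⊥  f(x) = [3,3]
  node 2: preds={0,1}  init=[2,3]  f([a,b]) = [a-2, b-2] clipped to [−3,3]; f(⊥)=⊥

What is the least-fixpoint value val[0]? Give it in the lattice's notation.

Trace (8 dequeues):
  [1] u=0 | in [2,3] | out [0,3] | prev ⊥ | push {}
  [2] u=1 | in [0,3] | out [3,3] | prev ⊥ | push {0}
  [3] u=2 | in [0,3] | out [-2,3] | prev [2,3] | push {1}
  [4] u=0 | in [-2,3] | out [-3,3] | prev [0,3] | push {2}
  [5] u=1 | in [-3,3] | out [3,3] | ==
  [6] u=2 | in [-3,3] | out [-3,3] | prev [-2,3] | push {0,1}
  [7] u=0 | in [-3,3] | out [-3,3] | ==
  [8] u=1 | in [-3,3] | out [3,3] | ==

Converged values:
  [0] [-3,3]
  [1] [3,3]
  [2] [-3,3]

[-3,3]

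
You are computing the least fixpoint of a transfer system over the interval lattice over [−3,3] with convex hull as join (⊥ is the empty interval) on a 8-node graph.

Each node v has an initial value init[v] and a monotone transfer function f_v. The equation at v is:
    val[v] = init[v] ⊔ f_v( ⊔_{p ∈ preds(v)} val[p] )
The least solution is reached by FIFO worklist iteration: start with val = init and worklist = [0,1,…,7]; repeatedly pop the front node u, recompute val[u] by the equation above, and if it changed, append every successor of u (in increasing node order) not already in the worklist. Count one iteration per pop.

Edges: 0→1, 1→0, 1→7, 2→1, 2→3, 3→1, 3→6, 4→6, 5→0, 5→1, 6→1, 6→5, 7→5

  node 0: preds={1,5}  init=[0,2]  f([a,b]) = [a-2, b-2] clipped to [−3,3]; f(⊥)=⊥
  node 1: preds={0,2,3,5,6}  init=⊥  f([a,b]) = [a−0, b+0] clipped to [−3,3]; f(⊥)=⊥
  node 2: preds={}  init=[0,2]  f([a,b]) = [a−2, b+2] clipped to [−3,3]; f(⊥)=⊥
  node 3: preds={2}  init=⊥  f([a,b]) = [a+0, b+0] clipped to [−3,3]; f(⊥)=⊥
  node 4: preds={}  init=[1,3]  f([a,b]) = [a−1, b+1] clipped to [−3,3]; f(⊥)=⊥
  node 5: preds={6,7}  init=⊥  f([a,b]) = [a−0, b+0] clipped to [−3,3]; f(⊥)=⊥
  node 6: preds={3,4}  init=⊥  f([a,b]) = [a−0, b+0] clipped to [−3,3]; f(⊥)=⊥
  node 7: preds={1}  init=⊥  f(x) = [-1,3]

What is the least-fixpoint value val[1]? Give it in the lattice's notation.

[-3,3]

Iteration log — 16 steps:
  step 1. node 0  ⊔preds=⊥  new=[0,2]  stable
  step 2. node 1  ⊔preds=[0,2]  new=[0,2]  old=⊥  +wl: 0
  step 3. node 2  ⊔preds=⊥  new=[0,2]  stable
  step 4. node 3  ⊔preds=[0,2]  new=[0,2]  old=⊥  +wl: 1
  step 5. node 4  ⊔preds=⊥  new=[1,3]  stable
  step 6. node 5  ⊔preds=⊥  new=⊥  stable
  step 7. node 6  ⊔preds=[0,3]  new=[0,3]  old=⊥  +wl: 5
  step 8. node 7  ⊔preds=[0,2]  new=[-1,3]  old=⊥  +wl: 
  step 9. node 0  ⊔preds=[0,2]  new=[-2,2]  old=[0,2]  +wl: 
  step 10. node 1  ⊔preds=[-2,3]  new=[-2,3]  old=[0,2]  +wl: 0,7
  step 11. node 5  ⊔preds=[-1,3]  new=[-1,3]  old=⊥  +wl: 1
  step 12. node 0  ⊔preds=[-2,3]  new=[-3,2]  old=[-2,2]  +wl: 
  step 13. node 7  ⊔preds=[-2,3]  new=[-1,3]  stable
  step 14. node 1  ⊔preds=[-3,3]  new=[-3,3]  old=[-2,3]  +wl: 0,7
  step 15. node 0  ⊔preds=[-3,3]  new=[-3,2]  stable
  step 16. node 7  ⊔preds=[-3,3]  new=[-1,3]  stable

Least fixpoint reached:
  node 0: [-3,2]
  node 1: [-3,3]
  node 2: [0,2]
  node 3: [0,2]
  node 4: [1,3]
  node 5: [-1,3]
  node 6: [0,3]
  node 7: [-1,3]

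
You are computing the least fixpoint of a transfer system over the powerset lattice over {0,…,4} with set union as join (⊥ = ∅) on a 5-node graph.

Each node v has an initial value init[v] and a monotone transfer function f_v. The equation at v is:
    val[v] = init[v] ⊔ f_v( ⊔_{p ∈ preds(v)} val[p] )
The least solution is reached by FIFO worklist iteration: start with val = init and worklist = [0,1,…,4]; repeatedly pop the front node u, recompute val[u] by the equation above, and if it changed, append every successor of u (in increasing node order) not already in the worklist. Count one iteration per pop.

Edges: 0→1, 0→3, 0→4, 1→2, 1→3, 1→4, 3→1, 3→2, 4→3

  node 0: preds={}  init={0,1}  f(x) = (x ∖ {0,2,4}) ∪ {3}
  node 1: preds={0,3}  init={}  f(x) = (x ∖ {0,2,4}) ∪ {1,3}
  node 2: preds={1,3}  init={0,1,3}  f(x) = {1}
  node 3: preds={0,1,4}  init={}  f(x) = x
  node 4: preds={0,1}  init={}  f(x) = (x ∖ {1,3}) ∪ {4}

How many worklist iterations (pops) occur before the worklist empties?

Trace (10 dequeues):
  [1] u=0 | in {} | out {0,1,3} | prev {0,1} | push {}
  [2] u=1 | in {0,1,3} | out {1,3} | prev {} | push {}
  [3] u=2 | in {1,3} | out {0,1,3} | ==
  [4] u=3 | in {0,1,3} | out {0,1,3} | prev {} | push {1,2}
  [5] u=4 | in {0,1,3} | out {0,4} | prev {} | push {3}
  [6] u=1 | in {0,1,3} | out {1,3} | ==
  [7] u=2 | in {0,1,3} | out {0,1,3} | ==
  [8] u=3 | in {0,1,3,4} | out {0,1,3,4} | prev {0,1,3} | push {1,2}
  [9] u=1 | in {0,1,3,4} | out {1,3} | ==
  [10] u=2 | in {0,1,3,4} | out {0,1,3} | ==

Converged values:
  [0] {0,1,3}
  [1] {1,3}
  [2] {0,1,3}
  [3] {0,1,3,4}
  [4] {0,4}

10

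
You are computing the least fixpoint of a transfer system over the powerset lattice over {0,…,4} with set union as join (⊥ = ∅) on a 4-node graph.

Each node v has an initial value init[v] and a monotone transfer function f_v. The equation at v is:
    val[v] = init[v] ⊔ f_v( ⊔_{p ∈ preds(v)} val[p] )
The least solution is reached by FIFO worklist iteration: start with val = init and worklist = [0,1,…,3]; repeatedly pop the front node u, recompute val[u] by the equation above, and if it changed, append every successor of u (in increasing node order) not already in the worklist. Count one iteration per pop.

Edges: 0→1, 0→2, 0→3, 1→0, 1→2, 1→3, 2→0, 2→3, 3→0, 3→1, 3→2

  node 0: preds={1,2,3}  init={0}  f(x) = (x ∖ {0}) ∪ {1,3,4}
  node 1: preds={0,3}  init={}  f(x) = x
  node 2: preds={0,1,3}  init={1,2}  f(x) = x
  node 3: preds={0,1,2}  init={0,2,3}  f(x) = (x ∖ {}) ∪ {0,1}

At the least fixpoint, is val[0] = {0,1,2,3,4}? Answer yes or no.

yes

Worklist (7 pops):
  #1 pop 0: in={0,1,2,3} → {0,1,2,3,4} (was {0}); enqueue []
  #2 pop 1: in={0,1,2,3,4} → {0,1,2,3,4} (was {}); enqueue [0]
  #3 pop 2: in={0,1,2,3,4} → {0,1,2,3,4} (was {1,2}); enqueue []
  #4 pop 3: in={0,1,2,3,4} → {0,1,2,3,4} (was {0,2,3}); enqueue [1,2]
  #5 pop 0: in={0,1,2,3,4} → {0,1,2,3,4} (no change)
  #6 pop 1: in={0,1,2,3,4} → {0,1,2,3,4} (no change)
  #7 pop 2: in={0,1,2,3,4} → {0,1,2,3,4} (no change)

Fixpoint:
  val[0] = {0,1,2,3,4}
  val[1] = {0,1,2,3,4}
  val[2] = {0,1,2,3,4}
  val[3] = {0,1,2,3,4}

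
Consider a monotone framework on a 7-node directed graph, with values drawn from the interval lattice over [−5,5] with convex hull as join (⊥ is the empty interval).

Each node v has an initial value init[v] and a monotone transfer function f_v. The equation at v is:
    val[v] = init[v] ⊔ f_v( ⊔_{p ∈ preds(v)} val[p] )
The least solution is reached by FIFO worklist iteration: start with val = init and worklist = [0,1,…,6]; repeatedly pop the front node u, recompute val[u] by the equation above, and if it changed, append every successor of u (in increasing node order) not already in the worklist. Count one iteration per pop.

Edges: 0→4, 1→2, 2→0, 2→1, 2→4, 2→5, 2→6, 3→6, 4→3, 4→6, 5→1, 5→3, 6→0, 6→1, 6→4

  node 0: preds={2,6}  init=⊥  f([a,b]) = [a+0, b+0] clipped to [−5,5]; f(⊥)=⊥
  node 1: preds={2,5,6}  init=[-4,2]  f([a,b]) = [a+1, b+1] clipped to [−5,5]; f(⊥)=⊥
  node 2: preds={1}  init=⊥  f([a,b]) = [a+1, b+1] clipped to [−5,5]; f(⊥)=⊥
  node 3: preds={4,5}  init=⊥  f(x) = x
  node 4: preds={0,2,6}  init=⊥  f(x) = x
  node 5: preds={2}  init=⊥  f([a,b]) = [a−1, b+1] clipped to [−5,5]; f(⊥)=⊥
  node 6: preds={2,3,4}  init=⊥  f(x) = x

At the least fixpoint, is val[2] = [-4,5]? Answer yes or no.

Trace (20 dequeues):
  [1] u=0 | in ⊥ | out ⊥ | ==
  [2] u=1 | in ⊥ | out [-4,2] | ==
  [3] u=2 | in [-4,2] | out [-3,3] | prev ⊥ | push {0,1}
  [4] u=3 | in ⊥ | out ⊥ | ==
  [5] u=4 | in [-3,3] | out [-3,3] | prev ⊥ | push {3}
  [6] u=5 | in [-3,3] | out [-4,4] | prev ⊥ | push {}
  [7] u=6 | in [-3,3] | out [-3,3] | prev ⊥ | push {4}
  [8] u=0 | in [-3,3] | out [-3,3] | prev ⊥ | push {}
  [9] u=1 | in [-4,4] | out [-4,5] | prev [-4,2] | push {2}
  [10] u=3 | in [-4,4] | out [-4,4] | prev ⊥ | push {6}
  [11] u=4 | in [-3,3] | out [-3,3] | ==
  [12] u=2 | in [-4,5] | out [-3,5] | prev [-3,3] | push {0,1,4,5}
  [13] u=6 | in [-4,5] | out [-4,5] | prev [-3,3] | push {}
  [14] u=0 | in [-4,5] | out [-4,5] | prev [-3,3] | push {}
  [15] u=1 | in [-4,5] | out [-4,5] | ==
  [16] u=4 | in [-4,5] | out [-4,5] | prev [-3,3] | push {3,6}
  [17] u=5 | in [-3,5] | out [-4,5] | prev [-4,4] | push {1}
  [18] u=3 | in [-4,5] | out [-4,5] | prev [-4,4] | push {}
  [19] u=6 | in [-4,5] | out [-4,5] | ==
  [20] u=1 | in [-4,5] | out [-4,5] | ==

Converged values:
  [0] [-4,5]
  [1] [-4,5]
  [2] [-3,5]
  [3] [-4,5]
  [4] [-4,5]
  [5] [-4,5]
  [6] [-4,5]

no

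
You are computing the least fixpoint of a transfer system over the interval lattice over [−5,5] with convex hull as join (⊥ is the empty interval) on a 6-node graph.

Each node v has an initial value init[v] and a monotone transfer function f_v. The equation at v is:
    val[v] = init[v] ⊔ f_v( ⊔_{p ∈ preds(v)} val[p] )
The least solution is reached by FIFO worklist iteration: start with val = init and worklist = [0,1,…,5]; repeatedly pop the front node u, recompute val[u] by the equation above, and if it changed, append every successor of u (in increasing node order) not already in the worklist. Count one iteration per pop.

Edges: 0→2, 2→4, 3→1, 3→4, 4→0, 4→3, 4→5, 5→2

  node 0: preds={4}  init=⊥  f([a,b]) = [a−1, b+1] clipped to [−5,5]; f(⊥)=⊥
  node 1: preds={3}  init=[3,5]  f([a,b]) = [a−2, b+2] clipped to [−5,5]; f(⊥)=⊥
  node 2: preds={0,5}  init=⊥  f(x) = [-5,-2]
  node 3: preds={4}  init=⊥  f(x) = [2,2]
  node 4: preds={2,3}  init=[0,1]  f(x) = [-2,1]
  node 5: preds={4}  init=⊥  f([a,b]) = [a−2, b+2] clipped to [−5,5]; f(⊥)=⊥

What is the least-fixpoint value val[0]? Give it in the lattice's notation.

Worklist (10 pops):
  #1 pop 0: in=[0,1] → [-1,2] (was ⊥); enqueue []
  #2 pop 1: in=⊥ → [3,5] (no change)
  #3 pop 2: in=[-1,2] → [-5,-2] (was ⊥); enqueue []
  #4 pop 3: in=[0,1] → [2,2] (was ⊥); enqueue [1]
  #5 pop 4: in=[-5,2] → [-2,1] (was [0,1]); enqueue [0,3]
  #6 pop 5: in=[-2,1] → [-4,3] (was ⊥); enqueue [2]
  #7 pop 1: in=[2,2] → [0,5] (was [3,5]); enqueue []
  #8 pop 0: in=[-2,1] → [-3,2] (was [-1,2]); enqueue []
  #9 pop 3: in=[-2,1] → [2,2] (no change)
  #10 pop 2: in=[-4,3] → [-5,-2] (no change)

Fixpoint:
  val[0] = [-3,2]
  val[1] = [0,5]
  val[2] = [-5,-2]
  val[3] = [2,2]
  val[4] = [-2,1]
  val[5] = [-4,3]

[-3,2]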